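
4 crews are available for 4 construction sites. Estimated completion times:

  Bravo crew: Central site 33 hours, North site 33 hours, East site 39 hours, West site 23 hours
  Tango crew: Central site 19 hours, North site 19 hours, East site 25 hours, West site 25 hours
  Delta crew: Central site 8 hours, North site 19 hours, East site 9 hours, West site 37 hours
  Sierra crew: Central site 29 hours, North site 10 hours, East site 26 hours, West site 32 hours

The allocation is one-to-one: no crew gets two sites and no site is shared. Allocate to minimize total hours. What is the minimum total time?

Min total: 61 hours

Treat this as an assignment problem: match each crew to one site.
Optimal: Bravo crew→West site (23 hours), Tango crew→Central site (19 hours), Delta crew→East site (9 hours), Sierra crew→North site (10 hours) — total 23+19+9+10 = 61 hours.
Column-greedy (each site in turn goes to its cheapest remaining crew) gives 66 hours, worse by 5.
Next-best assignment: Bravo crew→West site, Tango crew→East site, Delta crew→Central site, Sierra crew→North site = 66 hours.
Every other assignment is strictly worse.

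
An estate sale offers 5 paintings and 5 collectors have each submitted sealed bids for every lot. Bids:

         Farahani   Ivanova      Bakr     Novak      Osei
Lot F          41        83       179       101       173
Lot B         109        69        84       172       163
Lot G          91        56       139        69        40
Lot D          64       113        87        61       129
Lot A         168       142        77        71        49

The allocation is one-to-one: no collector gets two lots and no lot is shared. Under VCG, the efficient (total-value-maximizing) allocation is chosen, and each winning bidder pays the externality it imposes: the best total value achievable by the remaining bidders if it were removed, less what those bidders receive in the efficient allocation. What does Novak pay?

Novak pays $30.

Efficient allocation: Farahani→Lot A ($168), Ivanova→Lot D ($113), Bakr→Lot G ($139), Novak→Lot B ($172), Osei→Lot F ($173); total welfare W = $765.
Novak receives Lot B at value $172, so the others get W − 172 = $593.
Without Novak: best allocation of the remaining 4 bidders over all 5 lots is Farahani→Lot A ($168), Ivanova→Lot D ($113), Bakr→Lot F ($179), Osei→Lot B ($163), total $623.
VCG payment = (others' best without Novak) − (others' welfare with Novak) = 623 − 593 = $30.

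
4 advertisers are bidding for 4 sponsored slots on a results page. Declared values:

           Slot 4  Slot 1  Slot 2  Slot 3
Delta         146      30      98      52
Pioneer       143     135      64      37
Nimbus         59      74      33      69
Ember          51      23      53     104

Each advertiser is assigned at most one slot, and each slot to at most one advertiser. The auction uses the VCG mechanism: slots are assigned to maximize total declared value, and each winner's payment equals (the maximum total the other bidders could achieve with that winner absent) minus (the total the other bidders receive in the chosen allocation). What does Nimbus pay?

Efficient allocation: Delta→Slot 2 ($98), Pioneer→Slot 4 ($143), Nimbus→Slot 1 ($74), Ember→Slot 3 ($104); total welfare W = $419.
Nimbus receives Slot 1 at value $74, so the others get W − 74 = $345.
Without Nimbus: best allocation of the remaining 3 bidders over all 4 slots is Delta→Slot 4 ($146), Pioneer→Slot 1 ($135), Ember→Slot 3 ($104), total $385.
VCG payment = (others' best without Nimbus) − (others' welfare with Nimbus) = 385 − 345 = $40.

Nimbus pays $40.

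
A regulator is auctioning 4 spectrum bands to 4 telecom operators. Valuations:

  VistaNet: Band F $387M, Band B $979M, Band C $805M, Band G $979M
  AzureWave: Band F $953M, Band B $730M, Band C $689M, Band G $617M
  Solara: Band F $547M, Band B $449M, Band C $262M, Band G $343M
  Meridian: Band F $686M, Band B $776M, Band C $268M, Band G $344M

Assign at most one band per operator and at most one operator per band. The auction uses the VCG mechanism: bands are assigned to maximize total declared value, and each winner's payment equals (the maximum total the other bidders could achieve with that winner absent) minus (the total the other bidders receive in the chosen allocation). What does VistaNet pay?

VistaNet pays $60M.

Efficient allocation: VistaNet→Band G ($979M), AzureWave→Band C ($689M), Solara→Band F ($547M), Meridian→Band B ($776M); total welfare W = $2991M.
VistaNet receives Band G at value $979M, so the others get W − 979 = $2012M.
Without VistaNet: best allocation of the remaining 3 bidders over all 4 bands is AzureWave→Band F ($953M), Solara→Band G ($343M), Meridian→Band B ($776M), total $2072M.
VCG payment = (others' best without VistaNet) − (others' welfare with VistaNet) = 2072 − 2012 = $60M.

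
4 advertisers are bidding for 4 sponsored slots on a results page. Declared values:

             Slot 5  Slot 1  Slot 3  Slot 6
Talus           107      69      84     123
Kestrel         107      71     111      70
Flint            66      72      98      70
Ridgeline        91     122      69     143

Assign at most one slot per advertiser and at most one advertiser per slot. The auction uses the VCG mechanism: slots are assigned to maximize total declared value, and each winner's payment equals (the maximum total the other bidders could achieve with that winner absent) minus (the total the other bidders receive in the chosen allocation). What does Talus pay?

Efficient allocation: Talus→Slot 6 ($123), Kestrel→Slot 5 ($107), Flint→Slot 3 ($98), Ridgeline→Slot 1 ($122); total welfare W = $450.
Talus receives Slot 6 at value $123, so the others get W − 123 = $327.
Without Talus: best allocation of the remaining 3 bidders over all 4 slots is Kestrel→Slot 5 ($107), Flint→Slot 3 ($98), Ridgeline→Slot 6 ($143), total $348.
VCG payment = (others' best without Talus) − (others' welfare with Talus) = 348 − 327 = $21.

Talus pays $21.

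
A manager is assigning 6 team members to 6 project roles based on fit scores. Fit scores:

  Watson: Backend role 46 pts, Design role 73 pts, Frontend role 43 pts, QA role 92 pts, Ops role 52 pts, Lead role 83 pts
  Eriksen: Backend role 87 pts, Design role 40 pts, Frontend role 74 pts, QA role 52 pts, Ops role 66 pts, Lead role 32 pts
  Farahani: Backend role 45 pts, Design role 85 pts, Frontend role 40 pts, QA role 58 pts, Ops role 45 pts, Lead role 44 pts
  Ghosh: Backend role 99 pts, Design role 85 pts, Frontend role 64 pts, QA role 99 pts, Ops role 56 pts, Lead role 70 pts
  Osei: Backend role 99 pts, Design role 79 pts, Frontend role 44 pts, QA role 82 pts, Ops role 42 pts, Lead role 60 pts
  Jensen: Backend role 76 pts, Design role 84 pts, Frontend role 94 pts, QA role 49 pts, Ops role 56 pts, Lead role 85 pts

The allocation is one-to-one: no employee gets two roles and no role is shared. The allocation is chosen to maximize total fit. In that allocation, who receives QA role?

Ghosh receives QA role.

Optimal: Watson→Lead role (83 pts), Eriksen→Ops role (66 pts), Farahani→Design role (85 pts), Ghosh→QA role (99 pts), Osei→Backend role (99 pts), Jensen→Frontend role (94 pts) — total 83+66+85+99+99+94 = 526 pts.
Row-greedy (each employee in turn takes its best remaining role) gives 434 pts, worse by 92.
Next-best assignment: Watson→Lead role, Eriksen→Ops role, Farahani→Design role, Ghosh→Backend role, Osei→QA role, Jensen→Frontend role = 509 pts.
Every other assignment is strictly worse.
Ghosh's own top role is Backend role (99 pts), but forcing Ghosh→Backend role and reassigning the rest optimally gives only 509 pts — worse by 17.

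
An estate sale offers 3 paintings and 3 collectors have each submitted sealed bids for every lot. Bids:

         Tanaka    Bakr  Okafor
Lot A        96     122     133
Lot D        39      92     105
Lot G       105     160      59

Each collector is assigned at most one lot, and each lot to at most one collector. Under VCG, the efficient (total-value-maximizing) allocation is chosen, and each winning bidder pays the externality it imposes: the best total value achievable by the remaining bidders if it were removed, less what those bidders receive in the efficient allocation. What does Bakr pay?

Bakr pays $37.

Efficient allocation: Tanaka→Lot A ($96), Bakr→Lot G ($160), Okafor→Lot D ($105); total welfare W = $361.
Bakr receives Lot G at value $160, so the others get W − 160 = $201.
Without Bakr: best allocation of the remaining 2 bidders over all 3 lots is Tanaka→Lot G ($105), Okafor→Lot A ($133), total $238.
VCG payment = (others' best without Bakr) − (others' welfare with Bakr) = 238 − 201 = $37.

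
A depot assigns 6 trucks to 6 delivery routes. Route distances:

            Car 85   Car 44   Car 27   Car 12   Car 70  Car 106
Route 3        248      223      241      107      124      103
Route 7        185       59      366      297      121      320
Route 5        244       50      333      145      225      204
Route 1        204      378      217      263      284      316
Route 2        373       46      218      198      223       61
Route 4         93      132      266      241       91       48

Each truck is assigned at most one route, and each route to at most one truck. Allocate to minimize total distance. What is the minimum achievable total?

Min total: 649 km

Optimal: Car 85→Route 4 (93 km), Car 44→Route 5 (50 km), Car 27→Route 1 (217 km), Car 12→Route 3 (107 km), Car 70→Route 7 (121 km), Car 106→Route 2 (61 km) — total 93+50+217+107+121+61 = 649 km.
Min-entry greedy (repeatedly take the single cheapest remaining cell) gives 859 km, worse by 210.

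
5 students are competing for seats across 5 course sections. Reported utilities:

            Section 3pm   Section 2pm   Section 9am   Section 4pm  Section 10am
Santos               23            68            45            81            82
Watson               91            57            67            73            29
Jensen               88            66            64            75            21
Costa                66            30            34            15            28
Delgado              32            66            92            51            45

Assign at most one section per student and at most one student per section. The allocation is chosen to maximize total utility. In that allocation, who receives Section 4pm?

Watson receives Section 4pm.

This is the linear assignment problem.
Optimal: Santos→Section 10am (82 points), Watson→Section 4pm (73 points), Jensen→Section 2pm (66 points), Costa→Section 3pm (66 points), Delgado→Section 9am (92 points) — total 82+73+66+66+92 = 379 points.
Swapping Costa↔Jensen (Costa→Section 2pm 30 points, Jensen→Section 3pm 88 points) loses 14.
Checked against all permutations: 379 points is optimal.
Watson's own top section is Section 3pm (91 points), but forcing Watson→Section 3pm and reassigning the rest optimally gives only 370 points — worse by 9.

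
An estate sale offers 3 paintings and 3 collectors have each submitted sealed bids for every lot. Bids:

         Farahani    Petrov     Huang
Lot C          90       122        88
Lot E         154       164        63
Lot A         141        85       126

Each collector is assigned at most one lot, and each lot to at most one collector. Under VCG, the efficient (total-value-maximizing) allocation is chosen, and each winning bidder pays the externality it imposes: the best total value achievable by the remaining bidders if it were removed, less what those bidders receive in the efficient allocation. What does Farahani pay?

Efficient allocation: Farahani→Lot E ($154), Petrov→Lot C ($122), Huang→Lot A ($126); total welfare W = $402.
Farahani receives Lot E at value $154, so the others get W − 154 = $248.
Without Farahani: best allocation of the remaining 2 bidders over all 3 lots is Petrov→Lot E ($164), Huang→Lot A ($126), total $290.
VCG payment = (others' best without Farahani) − (others' welfare with Farahani) = 290 − 248 = $42.

Farahani pays $42.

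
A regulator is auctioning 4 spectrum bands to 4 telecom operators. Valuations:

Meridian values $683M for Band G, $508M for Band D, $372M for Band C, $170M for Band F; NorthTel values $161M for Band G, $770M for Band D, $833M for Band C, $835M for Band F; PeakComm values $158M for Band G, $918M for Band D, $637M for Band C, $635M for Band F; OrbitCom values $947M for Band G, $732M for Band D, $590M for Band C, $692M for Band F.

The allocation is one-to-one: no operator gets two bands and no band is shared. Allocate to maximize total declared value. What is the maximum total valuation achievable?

Maximum total: $3126M

Optimal: Meridian→Band G ($683M), NorthTel→Band C ($833M), PeakComm→Band D ($918M), OrbitCom→Band F ($692M) — total 683+833+918+692 = $3126M.
Max-entry greedy (repeatedly take the single best remaining cell) gives $3072M, worse by 54.
Next-best assignment: Meridian→Band C, NorthTel→Band F, PeakComm→Band D, OrbitCom→Band G = $3072M.
Checked against all permutations: $3126M is optimal.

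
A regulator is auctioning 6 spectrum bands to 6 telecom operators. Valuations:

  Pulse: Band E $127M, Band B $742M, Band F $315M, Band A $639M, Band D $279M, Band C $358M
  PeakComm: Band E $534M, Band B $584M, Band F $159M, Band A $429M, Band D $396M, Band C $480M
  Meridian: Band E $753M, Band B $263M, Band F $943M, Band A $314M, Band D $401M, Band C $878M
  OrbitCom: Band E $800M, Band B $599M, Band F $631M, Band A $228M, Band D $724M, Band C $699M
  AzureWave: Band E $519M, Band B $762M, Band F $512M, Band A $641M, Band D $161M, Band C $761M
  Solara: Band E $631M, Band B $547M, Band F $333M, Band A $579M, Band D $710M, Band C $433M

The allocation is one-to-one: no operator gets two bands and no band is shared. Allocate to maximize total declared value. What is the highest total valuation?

Max total: $4437M

This is a one-to-one assignment (maximum-weight bipartite matching).
Optimal: Pulse→Band A ($639M), PeakComm→Band B ($584M), Meridian→Band F ($943M), OrbitCom→Band E ($800M), AzureWave→Band C ($761M), Solara→Band D ($710M) — total 639+584+943+800+761+710 = $4437M.
Column-greedy (each band in turn goes to its best remaining operator) gives $4334M, worse by 103.
Next-best assignment: Pulse→Band B, PeakComm→Band A, Meridian→Band F, OrbitCom→Band E, AzureWave→Band C, Solara→Band D = $4385M.
Every other assignment is strictly worse.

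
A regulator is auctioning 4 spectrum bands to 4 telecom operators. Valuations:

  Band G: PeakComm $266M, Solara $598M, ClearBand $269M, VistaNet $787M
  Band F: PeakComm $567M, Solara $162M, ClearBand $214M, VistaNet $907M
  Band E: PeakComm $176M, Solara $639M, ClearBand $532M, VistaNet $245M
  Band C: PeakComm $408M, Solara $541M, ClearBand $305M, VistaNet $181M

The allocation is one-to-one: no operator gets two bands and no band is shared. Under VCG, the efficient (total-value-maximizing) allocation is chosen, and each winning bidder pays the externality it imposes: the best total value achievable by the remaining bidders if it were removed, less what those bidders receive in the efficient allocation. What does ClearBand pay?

ClearBand pays $80M.

Efficient allocation: PeakComm→Band C ($408M), Solara→Band G ($598M), ClearBand→Band E ($532M), VistaNet→Band F ($907M); total welfare W = $2445M.
ClearBand receives Band E at value $532M, so the others get W − 532 = $1913M.
Without ClearBand: best allocation of the remaining 3 bidders over all 4 bands is PeakComm→Band F ($567M), Solara→Band E ($639M), VistaNet→Band G ($787M), total $1993M.
VCG payment = (others' best without ClearBand) − (others' welfare with ClearBand) = 1993 − 1913 = $80M.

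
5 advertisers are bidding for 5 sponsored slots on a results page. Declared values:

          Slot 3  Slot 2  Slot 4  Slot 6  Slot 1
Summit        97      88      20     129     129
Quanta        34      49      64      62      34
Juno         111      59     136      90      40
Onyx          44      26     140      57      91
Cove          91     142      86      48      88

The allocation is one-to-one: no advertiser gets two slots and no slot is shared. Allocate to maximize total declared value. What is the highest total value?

Maximum total: $584

Optimal: Summit→Slot 1 ($129), Quanta→Slot 6 ($62), Juno→Slot 3 ($111), Onyx→Slot 4 ($140), Cove→Slot 2 ($142) — total 129+62+111+140+142 = $584.
Next-best assignment: Summit→Slot 6, Quanta→Slot 1, Juno→Slot 3, Onyx→Slot 4, Cove→Slot 2 = $556.
Every other assignment is strictly worse.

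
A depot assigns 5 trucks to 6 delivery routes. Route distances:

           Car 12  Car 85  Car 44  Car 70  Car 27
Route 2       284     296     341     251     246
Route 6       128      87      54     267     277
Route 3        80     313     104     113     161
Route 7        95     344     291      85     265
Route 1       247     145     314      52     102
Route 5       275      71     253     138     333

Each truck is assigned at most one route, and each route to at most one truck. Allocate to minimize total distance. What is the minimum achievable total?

Minimum total: 392 km

Optimal: Car 12→Route 3 (80 km), Car 85→Route 5 (71 km), Car 44→Route 6 (54 km), Car 70→Route 7 (85 km), Car 27→Route 1 (102 km) — total 80+71+54+85+102 = 392 km.
Row-greedy (each truck in turn takes its cheapest remaining route) gives 503 km, worse by 111.
Next-best assignment: Car 12→Route 7, Car 85→Route 5, Car 44→Route 6, Car 70→Route 1, Car 27→Route 3 = 433 km.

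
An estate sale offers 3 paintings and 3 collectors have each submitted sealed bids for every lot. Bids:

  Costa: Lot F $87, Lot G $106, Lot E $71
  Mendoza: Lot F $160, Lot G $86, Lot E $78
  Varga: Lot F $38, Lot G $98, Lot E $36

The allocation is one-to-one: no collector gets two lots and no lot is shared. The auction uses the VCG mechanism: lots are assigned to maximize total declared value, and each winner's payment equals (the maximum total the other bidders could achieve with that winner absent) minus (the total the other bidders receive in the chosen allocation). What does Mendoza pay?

Mendoza pays $16.

Efficient allocation: Costa→Lot E ($71), Mendoza→Lot F ($160), Varga→Lot G ($98); total welfare W = $329.
Mendoza receives Lot F at value $160, so the others get W − 160 = $169.
Without Mendoza: best allocation of the remaining 2 bidders over all 3 lots is Costa→Lot F ($87), Varga→Lot G ($98), total $185.
VCG payment = (others' best without Mendoza) − (others' welfare with Mendoza) = 185 − 169 = $16.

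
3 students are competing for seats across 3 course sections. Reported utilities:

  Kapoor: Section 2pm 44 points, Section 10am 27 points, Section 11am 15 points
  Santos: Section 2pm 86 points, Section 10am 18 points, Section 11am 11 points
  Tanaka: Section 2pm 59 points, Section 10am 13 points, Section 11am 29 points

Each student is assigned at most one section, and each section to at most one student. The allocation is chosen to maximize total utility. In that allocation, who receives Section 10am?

Treat this as an assignment problem: match each student to one section.
Optimal: Kapoor→Section 10am (27 points), Santos→Section 2pm (86 points), Tanaka→Section 11am (29 points) — total 27+86+29 = 142 points.
Row-greedy (each student in turn takes its best remaining section) gives 91 points, worse by 51.
Next-best assignment: Kapoor→Section 11am, Santos→Section 2pm, Tanaka→Section 10am = 114 points.
Every other assignment is strictly worse.
Kapoor's own top section is Section 2pm (44 points), but forcing Kapoor→Section 2pm and reassigning the rest optimally gives only 91 points — worse by 51.

Kapoor receives Section 10am.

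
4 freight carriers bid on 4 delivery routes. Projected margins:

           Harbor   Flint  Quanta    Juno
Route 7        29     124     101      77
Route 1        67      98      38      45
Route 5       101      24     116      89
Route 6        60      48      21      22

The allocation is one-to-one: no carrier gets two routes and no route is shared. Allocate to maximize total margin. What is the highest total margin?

Max total: $351k

This is a one-to-one assignment (maximum-weight bipartite matching).
Optimal: Harbor→Route 6 ($60k), Flint→Route 1 ($98k), Quanta→Route 5 ($116k), Juno→Route 7 ($77k) — total 60+98+116+77 = $351k.
Column-greedy (each route in turn goes to its best remaining carrier) gives $329k, worse by 22.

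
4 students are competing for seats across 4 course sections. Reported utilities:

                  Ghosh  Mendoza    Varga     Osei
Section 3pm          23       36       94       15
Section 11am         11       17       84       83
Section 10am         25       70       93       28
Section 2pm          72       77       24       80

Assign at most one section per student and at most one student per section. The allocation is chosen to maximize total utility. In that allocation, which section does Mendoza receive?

Mendoza receives Section 10am.

This is the linear assignment problem.
Optimal: Ghosh→Section 2pm (72 points), Mendoza→Section 10am (70 points), Varga→Section 3pm (94 points), Osei→Section 11am (83 points) — total 72+70+94+83 = 319 points.
Max-entry greedy (repeatedly take the single best remaining cell) gives 279 points, worse by 40.
Every other assignment is strictly worse.
Mendoza's own top section is Section 2pm (77 points), but forcing Mendoza→Section 2pm and reassigning the rest optimally gives only 279 points — worse by 40.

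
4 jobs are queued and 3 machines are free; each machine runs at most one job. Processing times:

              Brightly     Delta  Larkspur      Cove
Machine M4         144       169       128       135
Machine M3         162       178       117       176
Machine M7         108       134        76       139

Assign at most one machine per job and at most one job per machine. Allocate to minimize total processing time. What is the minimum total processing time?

Optimal: Cove→Machine M4 (135 min), Larkspur→Machine M3 (117 min), Brightly→Machine M7 (108 min) — total 135+117+108 = 360 min.
Next-best assignment: Cove→Machine M4, Brightly→Machine M3, Larkspur→Machine M7 = 373 min.
Swapping Brightly↔Larkspur (Brightly→Machine M3 162 min, Larkspur→Machine M7 76 min) adds 13.
Checked against all permutations: 360 min is optimal.

Minimum total: 360 min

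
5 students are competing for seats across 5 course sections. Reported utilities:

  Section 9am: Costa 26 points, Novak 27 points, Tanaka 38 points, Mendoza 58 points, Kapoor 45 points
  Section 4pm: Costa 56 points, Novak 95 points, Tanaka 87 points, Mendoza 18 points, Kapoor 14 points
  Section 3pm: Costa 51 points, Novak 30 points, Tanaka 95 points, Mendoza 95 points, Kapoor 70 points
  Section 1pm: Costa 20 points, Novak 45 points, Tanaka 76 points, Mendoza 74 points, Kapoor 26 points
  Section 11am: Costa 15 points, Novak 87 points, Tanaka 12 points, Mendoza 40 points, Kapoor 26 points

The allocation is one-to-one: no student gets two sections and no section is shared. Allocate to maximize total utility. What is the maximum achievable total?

Maximum total: 359 points

This is a one-to-one assignment (maximum-weight bipartite matching).
Optimal: Costa→Section 4pm (56 points), Novak→Section 11am (87 points), Tanaka→Section 1pm (76 points), Mendoza→Section 3pm (95 points), Kapoor→Section 9am (45 points) — total 56+87+76+95+45 = 359 points.
Row-greedy (each student in turn takes its best remaining section) gives 357 points, worse by 2.
Every other assignment is strictly worse.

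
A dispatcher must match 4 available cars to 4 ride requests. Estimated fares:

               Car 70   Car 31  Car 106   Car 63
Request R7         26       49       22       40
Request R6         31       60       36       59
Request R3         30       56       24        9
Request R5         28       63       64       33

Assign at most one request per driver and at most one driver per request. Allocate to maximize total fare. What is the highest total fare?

This is the linear assignment problem.
Optimal: Car 70→Request R7 ($26), Car 31→Request R3 ($56), Car 106→Request R5 ($64), Car 63→Request R6 ($59) — total 26+56+64+59 = $205.
Max-entry greedy (repeatedly take the single best remaining cell) gives $194, worse by 11.
Swapping Car 70↔Car 106 (Car 70→Request R5 $28, Car 106→Request R7 $22) loses 40.

Maximum total: $205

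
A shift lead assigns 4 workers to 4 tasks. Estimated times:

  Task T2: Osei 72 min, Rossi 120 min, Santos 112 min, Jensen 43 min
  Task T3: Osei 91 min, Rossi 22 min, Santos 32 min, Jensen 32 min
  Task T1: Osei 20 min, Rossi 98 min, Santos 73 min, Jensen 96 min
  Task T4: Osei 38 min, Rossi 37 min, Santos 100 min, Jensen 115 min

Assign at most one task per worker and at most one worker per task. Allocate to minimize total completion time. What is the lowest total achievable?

Minimum total: 132 min

Optimal: Osei→Task T1 (20 min), Rossi→Task T4 (37 min), Santos→Task T3 (32 min), Jensen→Task T2 (43 min) — total 20+37+32+43 = 132 min.
Row-greedy (each worker in turn takes its cheapest remaining task) gives 185 min, worse by 53.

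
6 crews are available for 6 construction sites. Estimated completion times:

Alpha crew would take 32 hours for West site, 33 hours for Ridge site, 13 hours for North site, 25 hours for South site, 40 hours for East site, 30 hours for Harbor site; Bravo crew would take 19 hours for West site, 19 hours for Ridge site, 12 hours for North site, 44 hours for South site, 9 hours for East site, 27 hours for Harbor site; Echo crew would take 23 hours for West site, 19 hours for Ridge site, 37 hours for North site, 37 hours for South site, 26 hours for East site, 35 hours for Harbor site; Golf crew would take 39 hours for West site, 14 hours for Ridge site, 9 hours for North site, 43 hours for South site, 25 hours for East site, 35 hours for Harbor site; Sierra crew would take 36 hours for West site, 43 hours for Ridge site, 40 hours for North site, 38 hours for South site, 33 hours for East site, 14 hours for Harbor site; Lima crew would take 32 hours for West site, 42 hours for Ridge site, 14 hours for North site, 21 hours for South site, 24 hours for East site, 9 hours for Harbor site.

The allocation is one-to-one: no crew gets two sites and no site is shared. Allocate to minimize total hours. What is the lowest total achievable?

This is the linear assignment problem.
Optimal: Alpha crew→North site (13 hours), Bravo crew→East site (9 hours), Echo crew→West site (23 hours), Golf crew→Ridge site (14 hours), Sierra crew→Harbor site (14 hours), Lima crew→South site (21 hours) — total 13+9+23+14+14+21 = 94 hours.
Column-greedy (each site in turn goes to its cheapest remaining crew) gives 107 hours, worse by 13.
Swapping Sierra crew↔Lima crew (Sierra crew→South site 38 hours, Lima crew→Harbor site 9 hours) adds 12.

Min total: 94 hours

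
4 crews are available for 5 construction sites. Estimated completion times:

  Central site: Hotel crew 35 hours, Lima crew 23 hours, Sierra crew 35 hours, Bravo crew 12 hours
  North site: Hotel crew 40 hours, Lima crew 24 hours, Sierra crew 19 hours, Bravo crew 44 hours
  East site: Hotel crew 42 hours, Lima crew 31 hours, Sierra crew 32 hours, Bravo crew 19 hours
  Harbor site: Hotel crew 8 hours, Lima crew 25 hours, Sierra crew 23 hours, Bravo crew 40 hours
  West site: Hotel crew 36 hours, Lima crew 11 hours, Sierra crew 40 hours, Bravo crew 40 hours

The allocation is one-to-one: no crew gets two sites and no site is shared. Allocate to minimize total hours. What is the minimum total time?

Min total: 50 hours

Optimal: Hotel crew→Harbor site (8 hours), Lima crew→West site (11 hours), Sierra crew→North site (19 hours), Bravo crew→Central site (12 hours) — total 8+11+19+12 = 50 hours.
Column-greedy (each site in turn goes to its cheapest remaining crew) gives 70 hours, worse by 20.
Next-best assignment: Hotel crew→Harbor site, Lima crew→West site, Sierra crew→North site, Bravo crew→East site = 57 hours.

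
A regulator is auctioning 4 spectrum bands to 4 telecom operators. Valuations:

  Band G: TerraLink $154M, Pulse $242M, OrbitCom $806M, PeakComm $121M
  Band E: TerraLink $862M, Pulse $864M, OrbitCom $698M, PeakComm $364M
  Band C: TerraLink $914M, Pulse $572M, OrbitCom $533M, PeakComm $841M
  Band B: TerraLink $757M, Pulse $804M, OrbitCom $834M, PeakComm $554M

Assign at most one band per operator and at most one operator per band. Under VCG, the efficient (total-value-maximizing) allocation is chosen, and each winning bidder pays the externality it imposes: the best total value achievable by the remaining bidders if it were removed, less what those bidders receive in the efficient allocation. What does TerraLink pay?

Efficient allocation: TerraLink→Band E ($862M), Pulse→Band B ($804M), OrbitCom→Band G ($806M), PeakComm→Band C ($841M); total welfare W = $3313M.
TerraLink receives Band E at value $862M, so the others get W − 862 = $2451M.
Without TerraLink: best allocation of the remaining 3 bidders over all 4 bands is Pulse→Band E ($864M), OrbitCom→Band B ($834M), PeakComm→Band C ($841M), total $2539M.
VCG payment = (others' best without TerraLink) − (others' welfare with TerraLink) = 2539 − 2451 = $88M.

TerraLink pays $88M.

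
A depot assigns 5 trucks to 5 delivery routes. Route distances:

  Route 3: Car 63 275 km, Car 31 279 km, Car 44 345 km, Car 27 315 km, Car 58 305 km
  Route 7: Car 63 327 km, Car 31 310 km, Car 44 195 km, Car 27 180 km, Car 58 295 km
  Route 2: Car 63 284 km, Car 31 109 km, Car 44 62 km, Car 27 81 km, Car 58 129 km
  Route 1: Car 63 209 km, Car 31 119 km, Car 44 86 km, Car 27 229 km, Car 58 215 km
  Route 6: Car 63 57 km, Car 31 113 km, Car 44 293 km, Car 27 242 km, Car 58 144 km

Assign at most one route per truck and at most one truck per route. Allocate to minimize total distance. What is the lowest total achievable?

Min total: 723 km

Optimal: Car 63→Route 6 (57 km), Car 31→Route 1 (119 km), Car 44→Route 2 (62 km), Car 27→Route 7 (180 km), Car 58→Route 3 (305 km) — total 57+119+62+180+305 = 723 km.
Row-greedy (each truck in turn takes its cheapest remaining route) gives 737 km, worse by 14.
Swapping Car 27↔Car 58 (Car 27→Route 3 315 km, Car 58→Route 7 295 km) adds 125.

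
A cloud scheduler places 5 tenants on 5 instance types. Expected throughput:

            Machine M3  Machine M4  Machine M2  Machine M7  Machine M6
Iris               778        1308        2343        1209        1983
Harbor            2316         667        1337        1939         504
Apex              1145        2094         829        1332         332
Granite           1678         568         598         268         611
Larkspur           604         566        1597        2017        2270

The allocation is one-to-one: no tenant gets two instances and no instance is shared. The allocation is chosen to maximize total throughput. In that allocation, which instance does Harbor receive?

Harbor receives Machine M7.

This is a one-to-one assignment (maximum-weight bipartite matching).
Optimal: Iris→Machine M2 (2343 ops/s), Harbor→Machine M7 (1939 ops/s), Apex→Machine M4 (2094 ops/s), Granite→Machine M3 (1678 ops/s), Larkspur→Machine M6 (2270 ops/s) — total 2343+1939+2094+1678+2270 = 10324 ops/s.
Column-greedy (each instance in turn goes to its best remaining tenant) gives 9381 ops/s, worse by 943.
Next-best assignment: Iris→Machine M2, Harbor→Machine M3, Apex→Machine M4, Granite→Machine M6, Larkspur→Machine M7 = 9381 ops/s.
Checked against all permutations: 10324 ops/s is optimal.
Harbor's own top instance is Machine M3 (2316 ops/s), but forcing Harbor→Machine M3 and reassigning the rest optimally gives only 9381 ops/s — worse by 943.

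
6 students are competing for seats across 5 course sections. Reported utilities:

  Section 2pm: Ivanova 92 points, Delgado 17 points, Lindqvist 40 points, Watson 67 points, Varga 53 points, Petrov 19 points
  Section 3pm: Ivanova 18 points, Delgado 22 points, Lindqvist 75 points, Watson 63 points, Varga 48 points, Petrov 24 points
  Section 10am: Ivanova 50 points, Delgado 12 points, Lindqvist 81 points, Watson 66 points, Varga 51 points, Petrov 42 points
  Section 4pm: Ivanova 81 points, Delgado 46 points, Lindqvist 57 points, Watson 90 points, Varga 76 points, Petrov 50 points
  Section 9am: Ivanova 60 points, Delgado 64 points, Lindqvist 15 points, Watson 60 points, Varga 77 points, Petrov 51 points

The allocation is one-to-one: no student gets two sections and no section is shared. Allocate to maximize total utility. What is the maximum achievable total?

Treat this as an assignment problem: match each student to one section.
Optimal: Ivanova→Section 2pm (92 points), Lindqvist→Section 3pm (75 points), Petrov→Section 10am (42 points), Watson→Section 4pm (90 points), Varga→Section 9am (77 points) — total 92+75+42+90+77 = 376 points.
No other one-to-one assignment exceeds 376 points.

Maximum total: 376 points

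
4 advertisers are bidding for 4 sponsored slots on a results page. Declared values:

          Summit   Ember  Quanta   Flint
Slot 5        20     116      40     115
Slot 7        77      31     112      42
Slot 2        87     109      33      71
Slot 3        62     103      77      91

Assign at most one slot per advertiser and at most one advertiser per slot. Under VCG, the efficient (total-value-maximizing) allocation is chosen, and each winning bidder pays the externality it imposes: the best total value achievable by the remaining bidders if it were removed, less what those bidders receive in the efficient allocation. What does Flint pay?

Efficient allocation: Summit→Slot 2 ($87), Ember→Slot 3 ($103), Quanta→Slot 7 ($112), Flint→Slot 5 ($115); total welfare W = $417.
Flint receives Slot 5 at value $115, so the others get W − 115 = $302.
Without Flint: best allocation of the remaining 3 bidders over all 4 slots is Summit→Slot 2 ($87), Ember→Slot 5 ($116), Quanta→Slot 7 ($112), total $315.
VCG payment = (others' best without Flint) − (others' welfare with Flint) = 315 − 302 = $13.

Flint pays $13.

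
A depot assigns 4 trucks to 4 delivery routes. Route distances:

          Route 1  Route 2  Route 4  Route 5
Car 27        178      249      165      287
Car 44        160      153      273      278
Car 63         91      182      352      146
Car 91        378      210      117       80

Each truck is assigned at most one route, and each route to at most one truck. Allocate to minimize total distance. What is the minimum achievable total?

Optimal: Car 27→Route 4 (165 km), Car 44→Route 2 (153 km), Car 63→Route 1 (91 km), Car 91→Route 5 (80 km) — total 165+153+91+80 = 489 km.
Column-greedy (each route in turn goes to its cheapest remaining truck) gives 648 km, worse by 159.
Next-best assignment: Car 27→Route 4, Car 44→Route 1, Car 63→Route 2, Car 91→Route 5 = 587 km.

Min total: 489 km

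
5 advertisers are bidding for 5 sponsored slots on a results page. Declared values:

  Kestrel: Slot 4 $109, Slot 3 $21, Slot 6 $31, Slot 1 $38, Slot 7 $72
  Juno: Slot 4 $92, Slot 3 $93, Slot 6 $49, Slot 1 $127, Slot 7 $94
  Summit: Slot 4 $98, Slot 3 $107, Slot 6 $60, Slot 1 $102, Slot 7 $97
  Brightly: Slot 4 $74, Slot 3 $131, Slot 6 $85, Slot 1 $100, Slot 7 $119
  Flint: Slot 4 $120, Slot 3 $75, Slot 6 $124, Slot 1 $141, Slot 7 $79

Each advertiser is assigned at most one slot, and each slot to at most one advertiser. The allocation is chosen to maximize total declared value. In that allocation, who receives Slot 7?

Optimal: Kestrel→Slot 4 ($109), Juno→Slot 1 ($127), Summit→Slot 7 ($97), Brightly→Slot 3 ($131), Flint→Slot 6 ($124) — total 109+127+97+131+124 = $588.
Max-entry greedy (repeatedly take the single best remaining cell) gives $527, worse by 61.
Next-best assignment: Kestrel→Slot 4, Juno→Slot 1, Summit→Slot 3, Brightly→Slot 7, Flint→Slot 6 = $586.
Swapping Kestrel↔Summit (Kestrel→Slot 7 $72, Summit→Slot 4 $98) loses 36.
Every other assignment is strictly worse.
Summit's own top slot is Slot 3 ($107), but forcing Summit→Slot 3 and reassigning the rest optimally gives only $586 — worse by 2.

Summit receives Slot 7.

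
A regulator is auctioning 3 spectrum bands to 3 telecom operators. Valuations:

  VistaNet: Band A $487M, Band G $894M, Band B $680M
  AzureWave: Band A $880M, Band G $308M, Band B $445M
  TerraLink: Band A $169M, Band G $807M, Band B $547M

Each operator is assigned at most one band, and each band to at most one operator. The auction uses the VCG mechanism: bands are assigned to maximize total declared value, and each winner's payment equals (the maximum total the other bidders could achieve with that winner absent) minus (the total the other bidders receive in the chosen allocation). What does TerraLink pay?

TerraLink pays $214M.

Efficient allocation: VistaNet→Band B ($680M), AzureWave→Band A ($880M), TerraLink→Band G ($807M); total welfare W = $2367M.
TerraLink receives Band G at value $807M, so the others get W − 807 = $1560M.
Without TerraLink: best allocation of the remaining 2 bidders over all 3 bands is VistaNet→Band G ($894M), AzureWave→Band A ($880M), total $1774M.
VCG payment = (others' best without TerraLink) − (others' welfare with TerraLink) = 1774 − 1560 = $214M.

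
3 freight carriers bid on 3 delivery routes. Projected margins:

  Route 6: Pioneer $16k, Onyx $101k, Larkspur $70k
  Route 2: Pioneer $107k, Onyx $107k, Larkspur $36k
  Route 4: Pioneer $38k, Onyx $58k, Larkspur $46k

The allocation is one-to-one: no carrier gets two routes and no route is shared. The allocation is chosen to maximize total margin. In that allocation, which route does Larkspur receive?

Larkspur receives Route 4.

Optimal: Pioneer→Route 2 ($107k), Onyx→Route 6 ($101k), Larkspur→Route 4 ($46k) — total 107+101+46 = $254k.
Next-best assignment: Pioneer→Route 2, Onyx→Route 4, Larkspur→Route 6 = $235k.
Larkspur's own top route is Route 6 ($70k), but forcing Larkspur→Route 6 and reassigning the rest optimally gives only $235k — worse by 19.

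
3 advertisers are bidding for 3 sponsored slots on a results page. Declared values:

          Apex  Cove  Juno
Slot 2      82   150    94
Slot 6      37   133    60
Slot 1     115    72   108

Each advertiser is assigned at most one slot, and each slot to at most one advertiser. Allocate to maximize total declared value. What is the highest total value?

Optimal: Apex→Slot 1 ($115), Cove→Slot 6 ($133), Juno→Slot 2 ($94) — total 115+133+94 = $342.
Max-entry greedy (repeatedly take the single best remaining cell) gives $325, worse by 17.

Max total: $342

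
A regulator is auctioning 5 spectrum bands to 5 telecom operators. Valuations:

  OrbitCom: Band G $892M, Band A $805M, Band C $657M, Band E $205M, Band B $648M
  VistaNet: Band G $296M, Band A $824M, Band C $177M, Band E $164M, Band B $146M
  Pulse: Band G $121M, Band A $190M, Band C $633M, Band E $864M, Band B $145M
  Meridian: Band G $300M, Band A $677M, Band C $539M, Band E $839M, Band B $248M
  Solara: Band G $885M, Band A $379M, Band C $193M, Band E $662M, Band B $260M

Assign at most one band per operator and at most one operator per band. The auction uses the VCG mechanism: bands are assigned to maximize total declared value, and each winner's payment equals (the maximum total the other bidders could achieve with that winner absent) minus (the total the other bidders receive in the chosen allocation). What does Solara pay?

Efficient allocation: OrbitCom→Band B ($648M), VistaNet→Band A ($824M), Pulse→Band C ($633M), Meridian→Band E ($839M), Solara→Band G ($885M); total welfare W = $3829M.
Solara receives Band G at value $885M, so the others get W − 885 = $2944M.
Without Solara: best allocation of the remaining 4 bidders over all 5 bands is OrbitCom→Band G ($892M), VistaNet→Band A ($824M), Pulse→Band C ($633M), Meridian→Band E ($839M), total $3188M.
VCG payment = (others' best without Solara) − (others' welfare with Solara) = 3188 − 2944 = $244M.

Solara pays $244M.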